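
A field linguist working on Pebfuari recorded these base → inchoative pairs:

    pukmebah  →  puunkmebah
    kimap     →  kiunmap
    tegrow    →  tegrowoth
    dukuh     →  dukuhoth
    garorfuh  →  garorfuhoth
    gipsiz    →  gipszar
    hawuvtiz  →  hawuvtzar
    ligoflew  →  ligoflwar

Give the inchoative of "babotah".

pukmebah and dukuh both end in -h yet inflect differently (puunkmebah, dukuhoth), so the final letter is not what conditions the rule; the last vowel is.
"babotah" has last vowel 'a'. The stems whose last vowel is 'a' (pukmebah → puunkmebah, kimap → kiunmap) insert -un- after the first vowel.
The other patterns: stems whose last vowel is 'o' or 'u' add -oth; stems whose last vowel is 'e' or 'i' delete the last vowel and add -ar.
So babotah → baunbotah.

baunbotah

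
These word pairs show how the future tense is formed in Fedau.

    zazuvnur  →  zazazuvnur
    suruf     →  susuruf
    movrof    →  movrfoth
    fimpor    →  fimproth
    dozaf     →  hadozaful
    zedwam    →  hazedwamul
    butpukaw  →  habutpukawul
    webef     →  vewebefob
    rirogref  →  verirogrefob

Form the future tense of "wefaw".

"wefaw" has last vowel 'a'. The stems whose last vowel is 'a' (dozaf → hadozaful, zedwam → hazedwamul, butpukaw → habutpukawul) add ha- … -ul around the stem.
The other patterns: stems whose last vowel is 'u' repeat the first consonant+vowel as a prefix; stems whose last vowel is 'o' delete the last vowel and add -oth; stems whose last vowel is 'e' add ve- … -ob around the stem.
So wefaw → hawefawul.

hawefawul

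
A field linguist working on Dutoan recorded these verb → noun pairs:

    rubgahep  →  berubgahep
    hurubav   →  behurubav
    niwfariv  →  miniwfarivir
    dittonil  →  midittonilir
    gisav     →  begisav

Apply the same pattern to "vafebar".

bevafebar

niwfariv and hurubav both end in -v yet inflect differently (miniwfarivir, behurubav), so the final letter is not what conditions the rule; the last vowel is.
"vafebar" has last vowel 'a'. The stems whose last vowel is 'a' (hurubav → behurubav, gisav → begisav) add the prefix be-.
The other pattern: stems whose last vowel is 'i' add mi- … -ir around the stem.
So vafebar → bevafebar.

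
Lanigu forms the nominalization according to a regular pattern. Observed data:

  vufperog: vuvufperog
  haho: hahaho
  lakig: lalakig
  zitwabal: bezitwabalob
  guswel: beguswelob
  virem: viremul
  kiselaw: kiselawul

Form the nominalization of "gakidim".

"gakidim" ends in -m. The one such stem in the data (virem → viremul) adds -ul, so the same rule applies.
The other patterns: stems ending in -g or -o repeat the first consonant+vowel as a prefix; stems ending in -l add be- … -ob around the stem.
So gakidim → gakidimul.

gakidimul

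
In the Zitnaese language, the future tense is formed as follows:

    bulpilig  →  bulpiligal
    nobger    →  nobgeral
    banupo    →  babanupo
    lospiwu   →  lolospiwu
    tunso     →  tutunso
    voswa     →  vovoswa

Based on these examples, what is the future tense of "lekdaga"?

"lekdaga" ends in a vowel. The stems ending in a vowel (banupo → babanupo, lospiwu → lolospiwu, tunso → tutunso) repeat the first consonant+vowel as a prefix.
So lekdaga → lelekdaga.

lelekdaga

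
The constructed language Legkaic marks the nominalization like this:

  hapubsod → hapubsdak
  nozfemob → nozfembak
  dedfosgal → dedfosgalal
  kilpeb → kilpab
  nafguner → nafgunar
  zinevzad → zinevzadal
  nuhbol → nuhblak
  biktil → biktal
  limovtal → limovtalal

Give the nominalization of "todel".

todal

"todel" has last vowel 'e'. The stems whose last vowel is 'e' (kilpeb → kilpab, nafguner → nafgunar) change the last vowel to 'a'.
The other patterns: stems whose last vowel is 'o' delete the last vowel and add -ak; stems whose last vowel is 'a' add -al.
So todel → todal.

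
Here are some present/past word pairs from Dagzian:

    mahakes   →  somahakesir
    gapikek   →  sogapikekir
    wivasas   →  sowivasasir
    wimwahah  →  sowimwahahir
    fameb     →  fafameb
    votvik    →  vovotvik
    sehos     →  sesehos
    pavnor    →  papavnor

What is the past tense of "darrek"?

"darrek" has 2 vowels. The stems with 2 vowels (fameb → fafameb, votvik → vovotvik, sehos → sesehos) repeat the first consonant+vowel as a prefix.
So darrek → dadarrek.

dadarrek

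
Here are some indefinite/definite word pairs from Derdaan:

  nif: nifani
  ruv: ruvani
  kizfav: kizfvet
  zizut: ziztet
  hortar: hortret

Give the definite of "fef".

fefani

"fef" has 1 vowel. The stems with 1 vowel (nif → nifani, ruv → ruvani) add -ani.
The other pattern: stems with 2 vowels delete the last vowel and add -et.
So fef → fefani.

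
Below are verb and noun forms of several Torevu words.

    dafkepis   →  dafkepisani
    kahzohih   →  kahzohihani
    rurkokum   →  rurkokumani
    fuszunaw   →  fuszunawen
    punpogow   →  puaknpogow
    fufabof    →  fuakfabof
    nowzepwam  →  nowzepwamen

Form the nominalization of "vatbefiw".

vatbefiwani

"vatbefiw" has last vowel 'i'. The stems whose last vowel is 'i' (kahzohih → kahzohihani, dafkepis → dafkepisani) add -ani.
So vatbefiw → vatbefiwani.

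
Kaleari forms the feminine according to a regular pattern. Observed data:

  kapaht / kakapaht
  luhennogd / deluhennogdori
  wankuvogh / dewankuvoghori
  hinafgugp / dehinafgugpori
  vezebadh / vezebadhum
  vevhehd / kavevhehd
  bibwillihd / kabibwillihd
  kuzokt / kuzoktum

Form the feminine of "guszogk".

deguszogkori

luhennogd and bibwillihd both end in -d yet inflect differently (deluhennogdori, kabibwillihd), so the final letter is not what conditions the rule; the second-to-last letter is.
"guszogk" has second-to-last letter 'g'. The stems whose second-to-last letter is 'g' (wankuvogh → dewankuvoghori, luhennogd → deluhennogdori, hinafgugp → dehinafgugpori) add de- … -ori around the stem.
So guszogk → deguszogkori.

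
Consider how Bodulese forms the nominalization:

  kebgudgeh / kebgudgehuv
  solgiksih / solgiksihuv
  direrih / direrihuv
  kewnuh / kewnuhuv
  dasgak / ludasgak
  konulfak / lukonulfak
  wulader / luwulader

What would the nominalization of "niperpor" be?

kebgudgeh and wulader both have last vowel 'e' yet inflect differently (kebgudgehuv, luwulader), so the last vowel is not what conditions the rule; the final letter is.
"niperpor" ends in -r. The one such stem in the data (wulader → luwulader) adds the prefix lu-, so the same rule applies.
The other pattern: stems ending in -h add -uv.
So niperpor → luniperpor.

luniperpor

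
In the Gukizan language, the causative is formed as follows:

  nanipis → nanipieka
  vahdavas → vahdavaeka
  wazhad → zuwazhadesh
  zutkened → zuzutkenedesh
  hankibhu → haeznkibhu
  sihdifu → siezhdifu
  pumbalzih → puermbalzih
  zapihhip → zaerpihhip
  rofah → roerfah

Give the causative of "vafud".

vahdavas and wazhad both have last vowel 'a' yet inflect differently (vahdavaeka, zuwazhadesh), so the last vowel is not what conditions the rule; the final letter is.
"vafud" ends in -d. The stems ending in -d (wazhad → zuwazhadesh, zutkened → zuzutkenedesh) add zu- … -esh around the stem.
The other patterns: stems ending in -s drop the final letter and add -eka; stems ending in -u insert -ez- after the first vowel; stems ending in -h or -p insert -er- after the first vowel.
So vafud → zuvafudesh.

zuvafudesh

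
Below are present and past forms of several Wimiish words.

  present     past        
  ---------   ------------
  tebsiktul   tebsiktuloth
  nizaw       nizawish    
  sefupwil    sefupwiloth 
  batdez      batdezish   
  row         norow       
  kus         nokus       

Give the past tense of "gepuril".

row and nizaw both end in -w yet inflect differently (norow, nizawish), so the final letter is not what conditions the rule; the number of vowels is.
"gepuril" has 3 vowels. The stems with 3 vowels (sefupwil → sefupwiloth, tebsiktul → tebsiktuloth) add -oth.
So gepuril → gepuriloth.

gepuriloth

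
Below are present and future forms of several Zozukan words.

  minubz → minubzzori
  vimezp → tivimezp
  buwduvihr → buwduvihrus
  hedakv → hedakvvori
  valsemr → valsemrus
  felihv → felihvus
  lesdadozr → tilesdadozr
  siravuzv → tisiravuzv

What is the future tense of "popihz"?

popihzus

felihv and siravuzv both end in -v yet inflect differently (felihvus, tisiravuzv), so the final letter is not what conditions the rule; the second-to-last letter is.
"popihz" has second-to-last letter 'h'. The stems whose second-to-last letter is 'h' (felihv → felihvus, buwduvihr → buwduvihrus) add -us.
So popihz → popihzus.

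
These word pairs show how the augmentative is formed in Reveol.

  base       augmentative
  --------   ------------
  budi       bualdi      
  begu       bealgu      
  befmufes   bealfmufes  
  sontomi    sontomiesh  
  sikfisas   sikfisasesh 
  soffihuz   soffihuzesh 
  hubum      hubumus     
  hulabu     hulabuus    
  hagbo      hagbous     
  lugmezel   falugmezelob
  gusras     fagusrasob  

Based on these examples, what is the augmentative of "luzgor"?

budi and sontomi both end in -i yet inflect differently (bualdi, sontomiesh), so the final letter is not what conditions the rule; the first letter is.
"luzgor" begins with l-. The one such stem in the data (lugmezel → falugmezelob) adds fa- … -ob around the stem, so the same rule applies.
So luzgor → faluzgorob.

faluzgorob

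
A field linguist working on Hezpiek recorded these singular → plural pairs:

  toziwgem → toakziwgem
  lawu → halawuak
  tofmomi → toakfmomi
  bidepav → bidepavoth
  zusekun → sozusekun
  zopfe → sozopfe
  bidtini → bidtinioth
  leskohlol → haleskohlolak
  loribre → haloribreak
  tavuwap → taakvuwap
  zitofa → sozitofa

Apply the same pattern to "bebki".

bebkioth

"bebki" begins with b-. The stems beginning with b- (bidtini → bidtinioth, bidepav → bidepavoth) add -oth.
The other patterns: stems beginning with l- add ha- … -ak around the stem; stems beginning with z- add the prefix so-; stems beginning with t- insert -ak- after the first vowel.
So bebki → bebkioth.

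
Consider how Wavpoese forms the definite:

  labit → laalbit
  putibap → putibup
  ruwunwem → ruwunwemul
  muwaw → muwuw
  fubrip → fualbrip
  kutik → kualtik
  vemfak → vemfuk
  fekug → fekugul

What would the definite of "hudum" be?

vemfak and kutik both end in -k yet inflect differently (vemfuk, kualtik), so the final letter is not what conditions the rule; the last vowel is.
"hudum" has last vowel 'u'. The one such stem in the data (fekug → fekugul) adds -ul, so the same rule applies.
The other patterns: stems whose last vowel is 'a' change the last vowel to 'u'; stems whose last vowel is 'i' insert -al- after the first vowel.
So hudum → hudumul.

hudumul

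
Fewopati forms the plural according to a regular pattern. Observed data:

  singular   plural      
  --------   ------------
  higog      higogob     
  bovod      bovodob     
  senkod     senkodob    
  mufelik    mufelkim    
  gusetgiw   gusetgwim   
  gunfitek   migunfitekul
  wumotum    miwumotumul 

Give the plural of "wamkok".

wamkokob

mufelik and gunfitek both end in -k yet inflect differently (mufelkim, migunfitekul), so the final letter is not what conditions the rule; the last vowel is.
"wamkok" has last vowel 'o'. The stems whose last vowel is 'o' (higog → higogob, bovod → bovodob, senkod → senkodob) add -ob.
The other patterns: stems whose last vowel is 'i' delete the last vowel and add -im; stems whose last vowel is 'e' or 'u' add mi- … -ul around the stem.
So wamkok → wamkokob.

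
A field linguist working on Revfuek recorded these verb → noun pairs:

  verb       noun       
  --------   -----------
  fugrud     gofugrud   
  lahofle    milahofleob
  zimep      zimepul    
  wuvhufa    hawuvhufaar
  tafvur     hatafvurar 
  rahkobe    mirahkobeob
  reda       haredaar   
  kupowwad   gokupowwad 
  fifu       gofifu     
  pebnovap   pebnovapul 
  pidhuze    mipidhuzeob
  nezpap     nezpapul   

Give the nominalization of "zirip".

ziripul

"zirip" ends in -p. The stems ending in -p (pebnovap → pebnovapul, nezpap → nezpapul, zimep → zimepul) add -ul.
The other patterns: stems ending in -d or -u add the prefix go-; stems ending in -e add mi- … -ob around the stem; stems ending in -a or -r add ha- … -ar around the stem.
So zirip → ziripul.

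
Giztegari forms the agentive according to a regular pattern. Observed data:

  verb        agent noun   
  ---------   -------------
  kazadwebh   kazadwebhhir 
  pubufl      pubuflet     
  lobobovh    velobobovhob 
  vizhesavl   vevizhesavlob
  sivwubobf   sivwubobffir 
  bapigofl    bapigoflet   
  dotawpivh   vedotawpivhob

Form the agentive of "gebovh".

vegebovhob

lobobovh and kazadwebh both end in -h yet inflect differently (velobobovhob, kazadwebhhir), so the final letter is not what conditions the rule; the second-to-last letter is.
"gebovh" has second-to-last letter 'v'. The stems whose second-to-last letter is 'v' (lobobovh → velobobovhob, dotawpivh → vedotawpivhob, vizhesavl → vevizhesavlob) add ve- … -ob around the stem.
So gebovh → vegebovhob.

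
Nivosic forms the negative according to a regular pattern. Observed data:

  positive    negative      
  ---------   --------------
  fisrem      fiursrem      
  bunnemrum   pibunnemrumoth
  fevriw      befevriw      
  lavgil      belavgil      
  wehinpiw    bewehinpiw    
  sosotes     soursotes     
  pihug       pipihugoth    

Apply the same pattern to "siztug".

bunnemrum and fisrem both end in -m yet inflect differently (pibunnemrumoth, fiursrem), so the final letter is not what conditions the rule; the last vowel is.
"siztug" has last vowel 'u'. The stems whose last vowel is 'u' (pihug → pipihugoth, bunnemrum → pibunnemrumoth) add pi- … -oth around the stem.
So siztug → pisiztugoth.

pisiztugoth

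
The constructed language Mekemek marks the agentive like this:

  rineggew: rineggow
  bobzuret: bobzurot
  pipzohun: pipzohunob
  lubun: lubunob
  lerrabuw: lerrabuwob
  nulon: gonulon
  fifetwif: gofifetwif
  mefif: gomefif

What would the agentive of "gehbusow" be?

gogehbusow

"gehbusow" has last vowel 'o'. The one such stem in the data (nulon → gonulon) adds the prefix go-, so the same rule applies.
The other patterns: stems whose last vowel is 'e' change the last vowel to 'o'; stems whose last vowel is 'u' add -ob.
So gehbusow → gogehbusow.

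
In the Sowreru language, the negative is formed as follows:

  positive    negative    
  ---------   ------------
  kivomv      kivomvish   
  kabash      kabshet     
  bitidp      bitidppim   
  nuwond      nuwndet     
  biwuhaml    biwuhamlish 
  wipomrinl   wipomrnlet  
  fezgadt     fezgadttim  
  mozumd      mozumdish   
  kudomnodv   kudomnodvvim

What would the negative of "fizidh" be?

kivomv and kudomnodv both end in -v yet inflect differently (kivomvish, kudomnodvvim), so the final letter is not what conditions the rule; the second-to-last letter is.
"fizidh" has second-to-last letter 'd'. The stems whose second-to-last letter is 'd' (fezgadt → fezgadttim, bitidp → bitidppim, kudomnodv → kudomnodvvim) double the final consonant and add -im.
So fizidh → fizidhhim.

fizidhhim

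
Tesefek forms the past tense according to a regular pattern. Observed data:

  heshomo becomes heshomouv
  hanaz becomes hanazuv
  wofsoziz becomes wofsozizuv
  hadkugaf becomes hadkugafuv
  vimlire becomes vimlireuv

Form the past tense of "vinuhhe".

vinuhheuv

Every pair shown (heshomo → heshomouv, hanaz → hanazuv, wofsoziz → wofsozizuv, …) follows the same rule: add -uv.
So vinuhhe → vinuhheuv.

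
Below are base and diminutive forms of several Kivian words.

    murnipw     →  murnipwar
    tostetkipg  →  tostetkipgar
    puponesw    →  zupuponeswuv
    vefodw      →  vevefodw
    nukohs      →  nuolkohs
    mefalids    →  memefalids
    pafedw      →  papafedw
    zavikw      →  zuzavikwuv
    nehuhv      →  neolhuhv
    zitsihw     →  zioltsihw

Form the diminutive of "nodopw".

murnipw and zitsihw both end in -w yet inflect differently (murnipwar, zioltsihw), so the final letter is not what conditions the rule; the second-to-last letter is.
"nodopw" has second-to-last letter 'p'. The stems whose second-to-last letter is 'p' (murnipw → murnipwar, tostetkipg → tostetkipgar) add -ar.
So nodopw → nodopwar.

nodopwar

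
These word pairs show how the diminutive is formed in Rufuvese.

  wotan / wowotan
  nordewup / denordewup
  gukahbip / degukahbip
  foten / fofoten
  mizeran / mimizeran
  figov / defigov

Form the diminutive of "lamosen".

foten and figov both begin with f- yet inflect differently (fofoten, defigov), so the first letter is not what conditions the rule; the final letter is.
"lamosen" ends in -n. The stems ending in -n (wotan → wowotan, mizeran → mimizeran, foten → fofoten) repeat the first consonant+vowel as a prefix.
The other pattern: stems ending in -p or -v add the prefix de-.
So lamosen → lalamosen.

lalamosen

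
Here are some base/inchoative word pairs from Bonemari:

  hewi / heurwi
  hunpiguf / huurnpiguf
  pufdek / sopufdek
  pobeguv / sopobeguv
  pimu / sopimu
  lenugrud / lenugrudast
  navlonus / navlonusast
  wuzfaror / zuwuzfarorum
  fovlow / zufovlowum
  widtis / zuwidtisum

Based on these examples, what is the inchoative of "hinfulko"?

hiurnfulko

navlonus and widtis both end in -s yet inflect differently (navlonusast, zuwidtisum), so the final letter is not what conditions the rule; the first letter is.
"hinfulko" begins with h-. The stems beginning with h- (hewi → heurwi, hunpiguf → huurnpiguf) insert -ur- after the first vowel.
The other patterns: stems beginning with p- add the prefix so-; stems beginning with l- or n- add -ast; stems beginning with f- or w- add zu- … -um around the stem.
So hinfulko → hiurnfulko.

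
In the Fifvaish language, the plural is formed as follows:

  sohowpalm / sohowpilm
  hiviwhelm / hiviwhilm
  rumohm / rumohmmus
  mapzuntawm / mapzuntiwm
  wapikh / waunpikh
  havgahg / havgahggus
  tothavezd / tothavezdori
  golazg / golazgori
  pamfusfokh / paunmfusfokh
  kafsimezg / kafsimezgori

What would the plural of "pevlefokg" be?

rumohm and hiviwhelm both end in -m yet inflect differently (rumohmmus, hiviwhilm), so the final letter is not what conditions the rule; the second-to-last letter is.
"pevlefokg" has second-to-last letter 'k'. The stems whose second-to-last letter is 'k' (pamfusfokh → paunmfusfokh, wapikh → waunpikh) insert -un- after the first vowel.
So pevlefokg → peunvlefokg.

peunvlefokg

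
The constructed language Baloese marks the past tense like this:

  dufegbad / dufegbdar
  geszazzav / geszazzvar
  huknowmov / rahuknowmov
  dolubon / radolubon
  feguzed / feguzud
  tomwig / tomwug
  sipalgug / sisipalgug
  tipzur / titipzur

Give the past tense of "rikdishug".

"rikdishug" has last vowel 'u'. The stems whose last vowel is 'u' (sipalgug → sisipalgug, tipzur → titipzur) repeat the first consonant+vowel as a prefix.
So rikdishug → ririkdishug.

ririkdishug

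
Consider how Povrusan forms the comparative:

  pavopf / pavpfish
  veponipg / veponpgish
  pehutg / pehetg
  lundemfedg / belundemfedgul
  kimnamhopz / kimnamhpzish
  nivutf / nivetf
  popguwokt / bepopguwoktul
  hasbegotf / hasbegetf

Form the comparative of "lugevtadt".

"lugevtadt" has second-to-last letter 'd'. The one such stem in the data (lundemfedg → belundemfedgul) adds be- … -ul around the stem, so the same rule applies.
The other patterns: stems whose second-to-last letter is 't' change the last vowel to 'e'; stems whose second-to-last letter is 'p' delete the last vowel and add -ish.
So lugevtadt → belugevtadtul.

belugevtadtul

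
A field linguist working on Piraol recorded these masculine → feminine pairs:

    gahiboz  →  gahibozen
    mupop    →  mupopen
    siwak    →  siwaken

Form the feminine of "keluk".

Every pair shown (gahiboz → gahibozen, mupop → mupopen, siwak → siwaken) follows the same rule: add -en.
So keluk → keluken.

keluken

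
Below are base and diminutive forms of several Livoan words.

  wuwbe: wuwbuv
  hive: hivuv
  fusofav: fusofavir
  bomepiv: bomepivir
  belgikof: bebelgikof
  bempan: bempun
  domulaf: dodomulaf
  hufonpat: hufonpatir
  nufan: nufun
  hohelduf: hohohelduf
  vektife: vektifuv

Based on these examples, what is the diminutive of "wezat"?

wezatir

nufan and domulaf both have last vowel 'a' yet inflect differently (nufun, dodomulaf), so the last vowel is not what conditions the rule; the final letter is.
"wezat" ends in -t. The one such stem in the data (hufonpat → hufonpatir) adds -ir, so the same rule applies.
So wezat → wezatir.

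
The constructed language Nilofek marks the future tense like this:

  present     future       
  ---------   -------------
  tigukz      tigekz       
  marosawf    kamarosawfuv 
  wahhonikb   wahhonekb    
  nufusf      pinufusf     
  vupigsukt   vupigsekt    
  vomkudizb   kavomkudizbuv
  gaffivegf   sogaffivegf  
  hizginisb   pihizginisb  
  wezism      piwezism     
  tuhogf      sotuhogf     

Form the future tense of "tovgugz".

sotovgugz

wahhonikb and hizginisb both end in -b yet inflect differently (wahhonekb, pihizginisb), so the final letter is not what conditions the rule; the second-to-last letter is.
"tovgugz" has second-to-last letter 'g'. The stems whose second-to-last letter is 'g' (tuhogf → sotuhogf, gaffivegf → sogaffivegf) add the prefix so-.
So tovgugz → sotovgugz.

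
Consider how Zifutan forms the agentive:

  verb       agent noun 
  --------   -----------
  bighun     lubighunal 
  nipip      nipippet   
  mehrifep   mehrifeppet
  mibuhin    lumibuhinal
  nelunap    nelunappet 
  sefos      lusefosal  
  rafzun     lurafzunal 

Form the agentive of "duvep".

duveppet

nipip and mibuhin both have last vowel 'i' yet inflect differently (nipippet, lumibuhinal), so the last vowel is not what conditions the rule; the final letter is.
"duvep" ends in -p. The stems ending in -p (nelunap → nelunappet, mehrifep → mehrifeppet, nipip → nipippet) double the final consonant and add -et.
The other pattern: stems ending in -n or -s add lu- … -al around the stem.
So duvep → duveppet.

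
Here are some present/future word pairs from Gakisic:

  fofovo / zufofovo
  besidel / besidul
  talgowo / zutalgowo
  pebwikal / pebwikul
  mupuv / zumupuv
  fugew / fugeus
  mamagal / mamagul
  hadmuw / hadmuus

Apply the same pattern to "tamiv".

"tamiv" ends in -v. The one such stem in the data (mupuv → zumupuv) adds the prefix zu-, so the same rule applies.
The other patterns: stems ending in -w drop the final letter and add -us; stems ending in -l change the last vowel to 'u'.
So tamiv → zutamiv.

zutamiv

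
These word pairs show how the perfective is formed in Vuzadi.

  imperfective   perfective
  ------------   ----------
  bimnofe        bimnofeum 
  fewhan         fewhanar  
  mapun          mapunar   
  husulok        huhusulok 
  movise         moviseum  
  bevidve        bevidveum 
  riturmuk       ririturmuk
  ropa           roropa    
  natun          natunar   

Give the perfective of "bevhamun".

bevhamunar

mapun and riturmuk both have last vowel 'u' yet inflect differently (mapunar, ririturmuk), so the last vowel is not what conditions the rule; the final letter is.
"bevhamun" ends in -n. The stems ending in -n (mapun → mapunar, fewhan → fewhanar, natun → natunar) add -ar.
So bevhamun → bevhamunar.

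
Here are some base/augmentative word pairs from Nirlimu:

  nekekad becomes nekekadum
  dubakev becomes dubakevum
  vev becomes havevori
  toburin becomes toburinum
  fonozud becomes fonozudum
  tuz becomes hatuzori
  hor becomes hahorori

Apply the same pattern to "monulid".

monulidum

dubakev and vev both end in -v yet inflect differently (dubakevum, havevori), so the final letter is not what conditions the rule; the number of vowels is.
"monulid" has 3 vowels. The stems with 3 vowels (toburin → toburinum, dubakev → dubakevum, nekekad → nekekadum) add -um.
So monulid → monulidum.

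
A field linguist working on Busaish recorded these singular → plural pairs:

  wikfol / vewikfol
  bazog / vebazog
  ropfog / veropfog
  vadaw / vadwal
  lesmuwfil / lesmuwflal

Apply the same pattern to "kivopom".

wikfol and lesmuwfil both end in -l yet inflect differently (vewikfol, lesmuwflal), so the final letter is not what conditions the rule; the last vowel is.
"kivopom" has last vowel 'o'. The stems whose last vowel is 'o' (ropfog → veropfog, wikfol → vewikfol, bazog → vebazog) add the prefix ve-.
The other pattern: stems whose last vowel is 'a' or 'i' delete the last vowel and add -al.
So kivopom → vekivopom.

vekivopom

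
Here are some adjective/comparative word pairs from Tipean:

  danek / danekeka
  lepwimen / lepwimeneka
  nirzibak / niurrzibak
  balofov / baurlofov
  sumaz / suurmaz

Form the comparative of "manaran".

danek and nirzibak both end in -k yet inflect differently (danekeka, niurrzibak), so the final letter is not what conditions the rule; the last vowel is.
"manaran" has last vowel 'a'. The stems whose last vowel is 'a' (nirzibak → niurrzibak, sumaz → suurmaz) insert -ur- after the first vowel.
So manaran → maurnaran.

maurnaran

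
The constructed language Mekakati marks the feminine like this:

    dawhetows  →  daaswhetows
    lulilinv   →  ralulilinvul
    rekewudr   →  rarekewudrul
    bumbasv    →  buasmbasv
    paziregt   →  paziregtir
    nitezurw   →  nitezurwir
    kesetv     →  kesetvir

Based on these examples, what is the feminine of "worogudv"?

lulilinv and bumbasv both end in -v yet inflect differently (ralulilinvul, buasmbasv), so the final letter is not what conditions the rule; the second-to-last letter is.
"worogudv" has second-to-last letter 'd'. The one such stem in the data (rekewudr → rarekewudrul) adds ra- … -ul around the stem, so the same rule applies.
So worogudv → raworogudvul.

raworogudvul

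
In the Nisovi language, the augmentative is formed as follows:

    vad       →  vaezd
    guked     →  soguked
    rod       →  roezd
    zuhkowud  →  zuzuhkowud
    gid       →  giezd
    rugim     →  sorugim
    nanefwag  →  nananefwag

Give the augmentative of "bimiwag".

bibimiwag

"bimiwag" has 3 vowels. The stems with 3 vowels (zuhkowud → zuzuhkowud, nanefwag → nananefwag) repeat the first consonant+vowel as a prefix.
The other patterns: stems with 1 vowel insert -ez- after the first vowel; stems with 2 vowels add the prefix so-.
So bimiwag → bibimiwag.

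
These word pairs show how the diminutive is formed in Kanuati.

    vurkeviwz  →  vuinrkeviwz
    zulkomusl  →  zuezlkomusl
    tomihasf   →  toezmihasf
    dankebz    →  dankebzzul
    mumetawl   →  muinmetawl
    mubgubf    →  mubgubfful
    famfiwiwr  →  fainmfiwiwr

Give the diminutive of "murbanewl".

mumetawl and zulkomusl both end in -l yet inflect differently (muinmetawl, zuezlkomusl), so the final letter is not what conditions the rule; the second-to-last letter is.
"murbanewl" has second-to-last letter 'w'. The stems whose second-to-last letter is 'w' (mumetawl → muinmetawl, famfiwiwr → fainmfiwiwr, vurkeviwz → vuinrkeviwz) insert -in- after the first vowel.
The other patterns: stems whose second-to-last letter is 's' insert -ez- after the first vowel; stems whose second-to-last letter is 'b' double the final consonant and add -ul.
So murbanewl → muinrbanewl.

muinrbanewl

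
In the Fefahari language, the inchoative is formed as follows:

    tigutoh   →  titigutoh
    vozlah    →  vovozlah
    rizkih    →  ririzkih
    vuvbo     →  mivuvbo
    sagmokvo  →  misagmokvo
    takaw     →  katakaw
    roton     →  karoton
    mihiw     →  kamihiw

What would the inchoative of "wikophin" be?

tigutoh and vuvbo both have last vowel 'o' yet inflect differently (titigutoh, mivuvbo), so the last vowel is not what conditions the rule; the final letter is.
"wikophin" ends in -n. The one such stem in the data (roton → karoton) adds the prefix ka-, so the same rule applies.
So wikophin → kawikophin.

kawikophin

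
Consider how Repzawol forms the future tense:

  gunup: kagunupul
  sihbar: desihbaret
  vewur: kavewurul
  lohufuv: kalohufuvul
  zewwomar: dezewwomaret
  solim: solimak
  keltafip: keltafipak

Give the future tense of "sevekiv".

sevekivak

keltafip and gunup both end in -p yet inflect differently (keltafipak, kagunupul), so the final letter is not what conditions the rule; the last vowel is.
"sevekiv" has last vowel 'i'. The stems whose last vowel is 'i' (solim → solimak, keltafip → keltafipak) add -ak.
So sevekiv → sevekivak.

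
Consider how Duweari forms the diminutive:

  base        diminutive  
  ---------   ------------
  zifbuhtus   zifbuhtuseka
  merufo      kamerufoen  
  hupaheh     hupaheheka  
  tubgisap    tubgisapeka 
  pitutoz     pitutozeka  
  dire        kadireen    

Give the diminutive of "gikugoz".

hupaheh and dire both have last vowel 'e' yet inflect differently (hupaheheka, kadireen), so the last vowel is not what conditions the rule; whether the stem ends in a vowel or a consonant is.
"gikugoz" ends in a consonant. The stems ending in a consonant (pitutoz → pitutozeka, zifbuhtus → zifbuhtuseka, hupaheh → hupaheheka) add -eka.
So gikugoz → gikugozeka.

gikugozeka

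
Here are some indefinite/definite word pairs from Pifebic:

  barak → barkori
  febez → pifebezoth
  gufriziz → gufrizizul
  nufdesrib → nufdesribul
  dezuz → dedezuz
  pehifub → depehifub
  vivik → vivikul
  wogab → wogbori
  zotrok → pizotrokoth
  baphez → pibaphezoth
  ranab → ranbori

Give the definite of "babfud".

debabfud

nufdesrib and ranab both end in -b yet inflect differently (nufdesribul, ranbori), so the final letter is not what conditions the rule; the last vowel is.
"babfud" has last vowel 'u'. The stems whose last vowel is 'u' (dezuz → dedezuz, pehifub → depehifub) add the prefix de-.
The other patterns: stems whose last vowel is 'i' add -ul; stems whose last vowel is 'a' delete the last vowel and add -ori; stems whose last vowel is 'e' or 'o' add pi- … -oth around the stem.
So babfud → debabfud.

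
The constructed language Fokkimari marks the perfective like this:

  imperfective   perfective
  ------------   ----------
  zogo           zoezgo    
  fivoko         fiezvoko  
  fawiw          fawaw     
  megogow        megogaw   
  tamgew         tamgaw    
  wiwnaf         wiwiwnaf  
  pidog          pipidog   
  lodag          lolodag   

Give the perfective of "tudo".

tuezdo

zogo and megogow both have last vowel 'o' yet inflect differently (zoezgo, megogaw), so the last vowel is not what conditions the rule; the final letter is.
"tudo" ends in -o. The stems ending in -o (zogo → zoezgo, fivoko → fiezvoko) insert -ez- after the first vowel.
The other patterns: stems ending in -w change the last vowel to 'a'; stems ending in -f or -g repeat the first consonant+vowel as a prefix.
So tudo → tuezdo.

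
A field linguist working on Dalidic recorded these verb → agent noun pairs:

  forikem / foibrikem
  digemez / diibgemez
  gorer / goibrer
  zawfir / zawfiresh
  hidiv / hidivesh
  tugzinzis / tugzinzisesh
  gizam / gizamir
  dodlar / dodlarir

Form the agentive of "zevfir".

zevfiresh

"zevfir" has last vowel 'i'. The stems whose last vowel is 'i' (zawfir → zawfiresh, hidiv → hidivesh, tugzinzis → tugzinzisesh) add -esh.
So zevfir → zevfiresh.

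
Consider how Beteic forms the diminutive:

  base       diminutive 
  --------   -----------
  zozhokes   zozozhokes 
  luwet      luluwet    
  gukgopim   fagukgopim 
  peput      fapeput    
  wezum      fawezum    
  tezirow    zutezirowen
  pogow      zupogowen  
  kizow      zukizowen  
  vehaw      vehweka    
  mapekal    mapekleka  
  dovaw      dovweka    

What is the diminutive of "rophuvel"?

rorophuvel

luwet and peput both end in -t yet inflect differently (luluwet, fapeput), so the final letter is not what conditions the rule; the last vowel is.
"rophuvel" has last vowel 'e'. The stems whose last vowel is 'e' (zozhokes → zozozhokes, luwet → luluwet) repeat the first consonant+vowel as a prefix.
The other patterns: stems whose last vowel is 'i' or 'u' add the prefix fa-; stems whose last vowel is 'o' add zu- … -en around the stem; stems whose last vowel is 'a' delete the last vowel and add -eka.
So rophuvel → rorophuvel.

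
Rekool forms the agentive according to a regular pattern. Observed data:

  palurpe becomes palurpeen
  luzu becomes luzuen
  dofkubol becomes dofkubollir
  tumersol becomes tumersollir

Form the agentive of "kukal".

kukallir

palurpe and dofkubol both have 3 vowels yet inflect differently (palurpeen, dofkubollir), so the number of vowels is not what conditions the rule; whether the stem ends in a vowel or a consonant is.
"kukal" ends in a consonant. The stems ending in a consonant (dofkubol → dofkubollir, tumersol → tumersollir) double the final consonant and add -ir.
So kukal → kukallir.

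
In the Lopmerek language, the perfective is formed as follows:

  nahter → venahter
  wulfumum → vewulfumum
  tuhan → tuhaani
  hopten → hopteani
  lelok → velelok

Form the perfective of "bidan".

hopten and nahter both have last vowel 'e' yet inflect differently (hopteani, venahter), so the last vowel is not what conditions the rule; the final letter is.
"bidan" ends in -n. The stems ending in -n (tuhan → tuhaani, hopten → hopteani) drop the final letter and add -ani.
So bidan → bidaani.

bidaani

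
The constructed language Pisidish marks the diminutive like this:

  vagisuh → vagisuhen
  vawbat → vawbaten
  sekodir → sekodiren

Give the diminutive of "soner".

Every pair shown (vagisuh → vagisuhen, vawbat → vawbaten, sekodir → sekodiren) follows the same rule: add -en.
So soner → soneren.

soneren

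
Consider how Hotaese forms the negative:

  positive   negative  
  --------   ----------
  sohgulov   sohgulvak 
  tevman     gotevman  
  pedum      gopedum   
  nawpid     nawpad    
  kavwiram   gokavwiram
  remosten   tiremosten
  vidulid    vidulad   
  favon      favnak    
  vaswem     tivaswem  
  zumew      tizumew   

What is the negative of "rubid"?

tevman and favon both end in -n yet inflect differently (gotevman, favnak), so the final letter is not what conditions the rule; the last vowel is.
"rubid" has last vowel 'i'. The stems whose last vowel is 'i' (vidulid → vidulad, nawpid → nawpad) change the last vowel to 'a'.
The other patterns: stems whose last vowel is 'a' or 'u' add the prefix go-; stems whose last vowel is 'o' delete the last vowel and add -ak; stems whose last vowel is 'e' add the prefix ti-.
So rubid → rubad.

rubad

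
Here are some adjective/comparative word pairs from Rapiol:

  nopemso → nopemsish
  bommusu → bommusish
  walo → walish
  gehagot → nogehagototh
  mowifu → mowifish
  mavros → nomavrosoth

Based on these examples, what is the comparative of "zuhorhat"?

nozuhorhatoth

walo and gehagot both have last vowel 'o' yet inflect differently (walish, nogehagototh), so the last vowel is not what conditions the rule; whether the stem ends in a vowel or a consonant is.
"zuhorhat" ends in a consonant. The stems ending in a consonant (gehagot → nogehagototh, mavros → nomavrosoth) add no- … -oth around the stem.
So zuhorhat → nozuhorhatoth.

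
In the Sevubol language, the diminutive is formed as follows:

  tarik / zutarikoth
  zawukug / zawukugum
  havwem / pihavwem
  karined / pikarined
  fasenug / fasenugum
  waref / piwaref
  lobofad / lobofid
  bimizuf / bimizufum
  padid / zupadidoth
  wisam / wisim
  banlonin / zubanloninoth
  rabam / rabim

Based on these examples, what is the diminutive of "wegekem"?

padid and lobofad both end in -d yet inflect differently (zupadidoth, lobofid), so the final letter is not what conditions the rule; the last vowel is.
"wegekem" has last vowel 'e'. The stems whose last vowel is 'e' (waref → piwaref, karined → pikarined, havwem → pihavwem) add the prefix pi-.
So wegekem → piwegekem.

piwegekem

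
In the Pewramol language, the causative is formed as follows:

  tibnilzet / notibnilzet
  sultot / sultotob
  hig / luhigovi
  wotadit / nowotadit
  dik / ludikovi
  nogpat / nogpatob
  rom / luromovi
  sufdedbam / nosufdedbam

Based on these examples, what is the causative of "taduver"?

"taduver" has 3 vowels. The stems with 3 vowels (tibnilzet → notibnilzet, sufdedbam → nosufdedbam, wotadit → nowotadit) add the prefix no-.
The other patterns: stems with 1 vowel add lu- … -ovi around the stem; stems with 2 vowels add -ob.
So taduver → notaduver.

notaduver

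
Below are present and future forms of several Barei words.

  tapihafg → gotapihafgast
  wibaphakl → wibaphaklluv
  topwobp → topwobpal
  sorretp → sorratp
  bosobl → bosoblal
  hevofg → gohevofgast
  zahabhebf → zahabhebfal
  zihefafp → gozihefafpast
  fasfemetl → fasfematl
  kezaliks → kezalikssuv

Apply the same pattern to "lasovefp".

topwobp and zihefafp both end in -p yet inflect differently (topwobpal, gozihefafpast), so the final letter is not what conditions the rule; the second-to-last letter is.
"lasovefp" has second-to-last letter 'f'. The stems whose second-to-last letter is 'f' (zihefafp → gozihefafpast, tapihafg → gotapihafgast, hevofg → gohevofgast) add go- … -ast around the stem.
The other patterns: stems whose second-to-last letter is 'b' add -al; stems whose second-to-last letter is 'k' double the final consonant and add -uv; stems whose second-to-last letter is 't' change the last vowel to 'a'.
So lasovefp → golasovefpast.

golasovefpast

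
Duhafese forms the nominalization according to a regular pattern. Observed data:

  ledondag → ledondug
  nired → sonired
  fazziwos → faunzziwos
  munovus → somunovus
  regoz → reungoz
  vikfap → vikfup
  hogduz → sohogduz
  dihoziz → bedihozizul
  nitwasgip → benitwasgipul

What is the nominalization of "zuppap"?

dihoziz and regoz both end in -z yet inflect differently (bedihozizul, reungoz), so the final letter is not what conditions the rule; the last vowel is.
"zuppap" has last vowel 'a'. The stems whose last vowel is 'a' (ledondag → ledondug, vikfap → vikfup) change the last vowel to 'u'.
So zuppap → zuppup.

zuppup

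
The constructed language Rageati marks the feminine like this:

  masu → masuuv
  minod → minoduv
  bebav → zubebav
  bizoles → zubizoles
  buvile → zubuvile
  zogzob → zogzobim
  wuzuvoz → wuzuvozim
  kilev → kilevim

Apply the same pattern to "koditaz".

bebav and kilev both end in -v yet inflect differently (zubebav, kilevim), so the final letter is not what conditions the rule; the first letter is.
"koditaz" begins with k-. The one such stem in the data (kilev → kilevim) adds -im, so the same rule applies.
The other patterns: stems beginning with m- add -uv; stems beginning with b- add the prefix zu-.
So koditaz → koditazim.

koditazim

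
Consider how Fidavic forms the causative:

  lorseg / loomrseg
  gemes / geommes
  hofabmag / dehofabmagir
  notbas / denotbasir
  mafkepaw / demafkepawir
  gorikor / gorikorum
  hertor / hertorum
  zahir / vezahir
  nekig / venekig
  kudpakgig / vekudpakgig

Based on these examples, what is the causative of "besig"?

lorseg and hofabmag both end in -g yet inflect differently (loomrseg, dehofabmagir), so the final letter is not what conditions the rule; the last vowel is.
"besig" has last vowel 'i'. The stems whose last vowel is 'i' (zahir → vezahir, nekig → venekig, kudpakgig → vekudpakgig) add the prefix ve-.
The other patterns: stems whose last vowel is 'e' insert -om- after the first vowel; stems whose last vowel is 'a' add de- … -ir around the stem; stems whose last vowel is 'o' add -um.
So besig → vebesig.

vebesig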